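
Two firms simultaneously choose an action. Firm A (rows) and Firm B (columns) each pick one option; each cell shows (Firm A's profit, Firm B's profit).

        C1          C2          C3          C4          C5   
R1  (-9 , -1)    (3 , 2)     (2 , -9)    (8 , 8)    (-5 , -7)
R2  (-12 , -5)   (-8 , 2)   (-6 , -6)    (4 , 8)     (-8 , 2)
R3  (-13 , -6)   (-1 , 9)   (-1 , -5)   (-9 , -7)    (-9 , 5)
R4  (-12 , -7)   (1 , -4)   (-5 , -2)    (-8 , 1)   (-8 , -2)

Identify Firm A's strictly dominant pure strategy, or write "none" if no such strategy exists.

R1

R1 vs R2: C1: -9>-12, C2: 3>-8, C3: 2>-6, C4: 8>4, C5: -5>-8.
R1 vs R3: C1: -9>-13, C2: 3>-1, C3: 2>-1, C4: 8>-9, C5: -5>-9.
R1 vs R4: C1: -9>-12, C2: 3>1, C3: 2>-5, C4: 8>-8, C5: -5>-8.
R1 strictly beats every other strategy against every opponent action, so it is strictly dominant.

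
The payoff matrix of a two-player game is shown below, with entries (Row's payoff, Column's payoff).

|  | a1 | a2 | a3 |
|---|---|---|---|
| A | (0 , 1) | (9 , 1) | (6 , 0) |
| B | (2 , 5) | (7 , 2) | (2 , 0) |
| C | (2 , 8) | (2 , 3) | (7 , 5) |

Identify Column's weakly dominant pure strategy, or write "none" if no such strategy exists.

a1 vs a2: A: 1=1, B: 5>2, C: 8>3.
a1 vs a3: A: 1>0, B: 5>0, C: 8>5.
a1 is at least as good as every other strategy against every opponent action, so it is weakly dominant.

a1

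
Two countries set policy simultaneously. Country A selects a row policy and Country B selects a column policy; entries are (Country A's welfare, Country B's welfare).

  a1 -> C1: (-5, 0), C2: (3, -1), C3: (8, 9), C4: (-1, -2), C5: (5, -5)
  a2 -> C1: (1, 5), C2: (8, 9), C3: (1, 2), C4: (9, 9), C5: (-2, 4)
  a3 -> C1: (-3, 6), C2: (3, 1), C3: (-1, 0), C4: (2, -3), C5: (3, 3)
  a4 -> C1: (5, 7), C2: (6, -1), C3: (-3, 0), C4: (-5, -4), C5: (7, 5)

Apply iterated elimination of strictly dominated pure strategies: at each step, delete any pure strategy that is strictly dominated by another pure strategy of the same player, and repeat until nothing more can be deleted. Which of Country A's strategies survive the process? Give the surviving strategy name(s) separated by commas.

Country B's strategy C5 is strictly dominated by C1 (a1: 0>-5, a2: 5>4, a3: 6>3, a4: 7>5) and is removed.
Row a3 is eliminated: a2 beats it against every remaining column (C1: 1>-3, C2: 8>3, C3: 1>-1, C4: 9>2).
Among the remaining strategies, none is strictly dominated by another pure strategy of the same player, so the elimination stops.
Surviving strategies — Country A: {a1, a2, a4}; Country B: {C1, C2, C3, C4}.

a1, a2, a4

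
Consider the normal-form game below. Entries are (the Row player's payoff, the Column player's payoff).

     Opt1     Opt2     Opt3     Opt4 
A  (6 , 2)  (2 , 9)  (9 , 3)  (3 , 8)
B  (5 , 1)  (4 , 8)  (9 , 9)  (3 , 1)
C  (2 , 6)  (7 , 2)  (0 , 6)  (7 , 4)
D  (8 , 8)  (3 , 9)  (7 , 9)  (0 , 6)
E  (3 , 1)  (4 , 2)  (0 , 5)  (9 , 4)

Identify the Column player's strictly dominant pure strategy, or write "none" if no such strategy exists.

none

Opt1 fails to dominate Opt2 at A (2<9).
Opt2 fails to dominate Opt1 at C (2<6).
Opt3 fails to dominate Opt1 at C (6=6).
Opt4 fails to dominate Opt1 at B (1=1).
No single strategy dominates all the others.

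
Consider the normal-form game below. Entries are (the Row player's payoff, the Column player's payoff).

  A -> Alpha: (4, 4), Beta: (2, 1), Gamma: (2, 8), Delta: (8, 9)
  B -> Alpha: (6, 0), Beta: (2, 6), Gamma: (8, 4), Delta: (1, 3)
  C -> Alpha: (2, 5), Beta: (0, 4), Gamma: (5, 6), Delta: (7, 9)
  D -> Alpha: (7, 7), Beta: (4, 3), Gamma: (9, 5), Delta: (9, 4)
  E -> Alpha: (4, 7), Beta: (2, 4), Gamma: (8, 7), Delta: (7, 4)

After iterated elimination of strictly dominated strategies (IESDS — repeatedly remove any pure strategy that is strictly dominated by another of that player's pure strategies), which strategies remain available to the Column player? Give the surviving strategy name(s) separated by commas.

Alpha

For the Row player, D strictly dominates A on the remaining columns (Alpha: 7>4, Beta: 4>2, Gamma: 9>2, Delta: 9>8); eliminate A.
For the Row player, D strictly dominates B on the remaining columns (Alpha: 7>6, Beta: 4>2, Gamma: 9>8, Delta: 9>1); eliminate B.
Row C is eliminated: D beats it against every remaining column (Alpha: 7>2, Beta: 4>0, Gamma: 9>5, Delta: 9>7).
The Row player's strategy E is strictly dominated by D (Alpha: 7>4, Beta: 4>2, Gamma: 9>8, Delta: 9>7) and is removed.
The Column player's strategy Beta is strictly dominated by Alpha (D: 7>3) and is removed.
For the Column player, Alpha strictly dominates Gamma on the remaining rows (D: 7>5); eliminate Gamma.
For the Column player, Alpha strictly dominates Delta on the remaining rows (D: 7>4); eliminate Delta.
Among the remaining strategies, none is strictly dominated by another pure strategy of the same player, so the elimination stops.
Surviving strategies — the Row player: {D}; the Column player: {Alpha}.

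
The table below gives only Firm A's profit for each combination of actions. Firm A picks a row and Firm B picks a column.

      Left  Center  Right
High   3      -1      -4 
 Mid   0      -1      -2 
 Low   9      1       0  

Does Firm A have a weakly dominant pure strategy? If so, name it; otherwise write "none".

Low vs High: Left: 9>3, Center: 1>-1, Right: 0>-4.
Low vs Mid: Left: 9>0, Center: 1>-1, Right: 0>-2.
Low is at least as good as every other strategy against every opponent action, so it is weakly dominant.

Low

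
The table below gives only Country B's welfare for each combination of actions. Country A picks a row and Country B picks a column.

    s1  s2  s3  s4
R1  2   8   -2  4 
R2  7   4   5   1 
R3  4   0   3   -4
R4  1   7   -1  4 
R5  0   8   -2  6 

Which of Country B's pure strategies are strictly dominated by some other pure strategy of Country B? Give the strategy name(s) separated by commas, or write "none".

s3, s4

s1 is not dominated — it holds its own against s2 at R2 (7>4); s3 at R1 (2>-2); s4 at R2 (7>1).
s2 is not dominated — it holds its own against s1 at R1 (8>2); s3 at R1 (8>-2); s4 at R1 (8>4).
s3 is strictly dominated by s1 (R1: 2>-2, R2: 7>5, R3: 4>3, R4: 1>-1, R5: 0>-2).
s2 strictly dominates s4 — R1: 8>4, R2: 4>1, R3: 0>-4, R4: 7>4, R5: 8>6.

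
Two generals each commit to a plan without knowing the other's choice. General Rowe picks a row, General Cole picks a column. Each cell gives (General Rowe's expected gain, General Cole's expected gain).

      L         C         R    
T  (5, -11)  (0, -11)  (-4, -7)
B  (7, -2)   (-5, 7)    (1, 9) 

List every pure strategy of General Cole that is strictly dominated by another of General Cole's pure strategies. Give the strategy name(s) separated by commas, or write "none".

L, C

L is strictly dominated by R (T: -7>-11, B: 9>-2).
C: dominated, since R does at least as well everywhere (T: -7>-11, B: 9>7).
R: no other strategy beats it everywhere (L at T (-7>-11); C at T (-7>-11)).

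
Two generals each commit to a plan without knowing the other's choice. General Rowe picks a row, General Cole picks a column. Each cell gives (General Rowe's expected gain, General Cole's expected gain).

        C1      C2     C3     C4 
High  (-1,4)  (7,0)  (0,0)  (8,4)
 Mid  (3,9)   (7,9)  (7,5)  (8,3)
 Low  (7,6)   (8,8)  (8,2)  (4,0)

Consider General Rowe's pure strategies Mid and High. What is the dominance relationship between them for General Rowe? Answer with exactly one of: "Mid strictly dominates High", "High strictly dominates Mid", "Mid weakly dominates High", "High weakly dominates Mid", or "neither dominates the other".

Compare Mid to High across each choice by General Cole: C1: 3>-1, C2: 7=7, C3: 7>0, C4: 8=8.
Mid is at least as good everywhere and strictly better somewhere (tied only at C2, C4), so Mid weakly but not strictly dominates High.

Mid weakly dominates High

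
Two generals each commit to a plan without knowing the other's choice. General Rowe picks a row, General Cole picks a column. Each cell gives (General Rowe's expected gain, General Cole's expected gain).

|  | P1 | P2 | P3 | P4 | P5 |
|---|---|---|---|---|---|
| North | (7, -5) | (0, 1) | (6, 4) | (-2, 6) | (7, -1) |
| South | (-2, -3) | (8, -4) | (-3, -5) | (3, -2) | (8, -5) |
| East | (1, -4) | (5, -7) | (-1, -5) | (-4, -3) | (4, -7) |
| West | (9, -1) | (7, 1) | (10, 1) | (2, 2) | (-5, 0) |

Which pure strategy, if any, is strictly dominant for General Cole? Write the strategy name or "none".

P4 vs P1: North: 6>-5, South: -2>-3, East: -3>-4, West: 2>-1.
P4 vs P2: North: 6>1, South: -2>-4, East: -3>-7, West: 2>1.
P4 vs P3: North: 6>4, South: -2>-5, East: -3>-5, West: 2>1.
P4 vs P5: North: 6>-1, South: -2>-5, East: -3>-7, West: 2>0.
P4 strictly beats every other strategy against every opponent action, so it is strictly dominant.

P4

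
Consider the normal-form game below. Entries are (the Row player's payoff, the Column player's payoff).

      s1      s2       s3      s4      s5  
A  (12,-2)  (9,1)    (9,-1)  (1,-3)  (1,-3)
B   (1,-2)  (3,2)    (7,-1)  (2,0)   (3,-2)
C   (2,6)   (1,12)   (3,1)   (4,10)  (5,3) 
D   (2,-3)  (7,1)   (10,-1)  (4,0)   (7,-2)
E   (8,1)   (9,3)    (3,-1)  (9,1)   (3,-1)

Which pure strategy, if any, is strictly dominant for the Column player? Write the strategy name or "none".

s2

s2 vs s1: A: 1>-2, B: 2>-2, C: 12>6, D: 1>-3, E: 3>1.
s2 vs s3: A: 1>-1, B: 2>-1, C: 12>1, D: 1>-1, E: 3>-1.
s2 vs s4: A: 1>-3, B: 2>0, C: 12>10, D: 1>0, E: 3>1.
s2 vs s5: A: 1>-3, B: 2>-2, C: 12>3, D: 1>-2, E: 3>-1.
s2 strictly beats every other strategy against every opponent action, so it is strictly dominant.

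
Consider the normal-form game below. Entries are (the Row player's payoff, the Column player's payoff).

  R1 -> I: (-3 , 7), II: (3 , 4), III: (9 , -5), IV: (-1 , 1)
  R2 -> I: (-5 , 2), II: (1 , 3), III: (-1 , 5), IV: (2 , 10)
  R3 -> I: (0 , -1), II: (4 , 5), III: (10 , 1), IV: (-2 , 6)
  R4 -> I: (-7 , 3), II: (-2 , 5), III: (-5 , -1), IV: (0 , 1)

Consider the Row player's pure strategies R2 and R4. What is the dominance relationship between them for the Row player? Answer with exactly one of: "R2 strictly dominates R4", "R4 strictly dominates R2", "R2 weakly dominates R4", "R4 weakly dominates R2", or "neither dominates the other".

R2 strictly dominates R4

Compare R2 to R4 across each opponent action: I: -5>-7, II: 1>-2, III: -1>-5, IV: 2>0.
Every comparison favours R2, so R2 strictly dominates R4.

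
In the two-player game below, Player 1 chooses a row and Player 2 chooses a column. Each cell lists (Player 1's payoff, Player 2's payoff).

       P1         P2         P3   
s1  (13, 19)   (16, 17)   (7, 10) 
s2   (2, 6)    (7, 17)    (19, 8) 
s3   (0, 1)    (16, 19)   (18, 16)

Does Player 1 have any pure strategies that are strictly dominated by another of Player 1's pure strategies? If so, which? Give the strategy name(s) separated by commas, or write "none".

none

s1 is not dominated — it holds its own against s2 at P1 (13>2); s3 at P1 (13>0).
Nothing dominates s2: s1 at P3 (19>7); s3 at P1 (2>0).
s3: no other strategy beats it everywhere (s1 at P2 (16=16); s2 at P2 (16>7)).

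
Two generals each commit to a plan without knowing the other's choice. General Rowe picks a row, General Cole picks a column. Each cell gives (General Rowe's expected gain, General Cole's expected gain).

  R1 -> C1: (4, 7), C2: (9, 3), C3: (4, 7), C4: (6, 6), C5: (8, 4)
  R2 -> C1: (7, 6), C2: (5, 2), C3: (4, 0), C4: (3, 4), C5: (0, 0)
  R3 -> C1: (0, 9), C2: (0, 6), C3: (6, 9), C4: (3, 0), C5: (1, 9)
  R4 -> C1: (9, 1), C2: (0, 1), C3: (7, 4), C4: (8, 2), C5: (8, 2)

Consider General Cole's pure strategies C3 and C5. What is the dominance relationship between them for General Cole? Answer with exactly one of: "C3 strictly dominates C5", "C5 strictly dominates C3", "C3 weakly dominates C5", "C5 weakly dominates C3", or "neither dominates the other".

C3 weakly dominates C5

C3's payoffs vs C5's, by General Rowe's action — R1: 7>4, R2: 0=0, R3: 9=9, R4: 4>2.
C3 is at least as good everywhere and strictly better somewhere (tied only at R2, R3), so C3 weakly but not strictly dominates C5.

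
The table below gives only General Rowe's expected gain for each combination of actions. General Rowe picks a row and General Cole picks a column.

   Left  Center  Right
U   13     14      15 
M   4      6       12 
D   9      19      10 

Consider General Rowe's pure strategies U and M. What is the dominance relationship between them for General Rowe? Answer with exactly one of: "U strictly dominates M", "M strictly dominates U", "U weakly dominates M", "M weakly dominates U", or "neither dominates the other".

U strictly dominates M

U's payoffs vs M's, by General Cole's action — Left: 13>4, Center: 14>6, Right: 15>12.
U gives a strictly higher payoff against each opponent action, so U strictly dominates M.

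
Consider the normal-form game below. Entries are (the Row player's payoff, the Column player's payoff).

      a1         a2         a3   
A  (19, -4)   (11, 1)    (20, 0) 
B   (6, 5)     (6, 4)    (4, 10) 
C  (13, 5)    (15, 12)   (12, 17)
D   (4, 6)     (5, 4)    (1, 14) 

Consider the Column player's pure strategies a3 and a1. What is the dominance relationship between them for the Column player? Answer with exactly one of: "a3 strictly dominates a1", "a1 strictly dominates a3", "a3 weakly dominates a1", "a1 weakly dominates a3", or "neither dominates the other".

a3's payoffs vs a1's, by the Row player's action — A: 0>-4, B: 10>5, C: 17>5, D: 14>6.
Every comparison favours a3, so a3 strictly dominates a1.

a3 strictly dominates a1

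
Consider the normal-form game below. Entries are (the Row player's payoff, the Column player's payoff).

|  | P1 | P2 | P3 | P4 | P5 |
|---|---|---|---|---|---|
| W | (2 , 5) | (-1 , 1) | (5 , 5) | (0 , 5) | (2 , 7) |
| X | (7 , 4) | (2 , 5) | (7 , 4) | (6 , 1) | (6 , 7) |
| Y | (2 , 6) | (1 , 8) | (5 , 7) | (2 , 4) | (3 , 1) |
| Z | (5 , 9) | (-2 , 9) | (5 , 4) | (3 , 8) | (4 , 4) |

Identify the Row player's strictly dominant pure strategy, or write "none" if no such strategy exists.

X

X vs W: P1: 7>2, P2: 2>-1, P3: 7>5, P4: 6>0, P5: 6>2.
X vs Y: P1: 7>2, P2: 2>1, P3: 7>5, P4: 6>2, P5: 6>3.
X vs Z: P1: 7>5, P2: 2>-2, P3: 7>5, P4: 6>3, P5: 6>4.
X strictly beats every other strategy against every opponent action, so it is strictly dominant.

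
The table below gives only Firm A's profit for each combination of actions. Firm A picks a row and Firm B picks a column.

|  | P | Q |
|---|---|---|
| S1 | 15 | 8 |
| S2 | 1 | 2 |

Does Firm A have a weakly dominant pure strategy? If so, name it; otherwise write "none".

S1 vs S2: P: 15>1, Q: 8>2.
S1 is at least as good as every other strategy against every opponent action, so it is weakly dominant.

S1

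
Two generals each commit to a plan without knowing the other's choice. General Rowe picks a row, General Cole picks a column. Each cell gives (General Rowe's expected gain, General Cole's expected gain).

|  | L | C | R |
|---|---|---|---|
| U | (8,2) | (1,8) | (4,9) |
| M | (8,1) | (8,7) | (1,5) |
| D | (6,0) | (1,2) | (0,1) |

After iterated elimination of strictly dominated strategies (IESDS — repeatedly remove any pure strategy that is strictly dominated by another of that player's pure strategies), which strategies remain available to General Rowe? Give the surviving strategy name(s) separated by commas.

U, M

General Rowe's strategy D is strictly dominated by M (L: 8>6, C: 8>1, R: 1>0) and is removed.
Column L is eliminated: C beats it against every remaining row (U: 8>2, M: 7>1).
Among the remaining strategies, none is strictly dominated by another pure strategy of the same player, so the elimination stops.
Surviving strategies — General Rowe: {U, M}; General Cole: {C, R}.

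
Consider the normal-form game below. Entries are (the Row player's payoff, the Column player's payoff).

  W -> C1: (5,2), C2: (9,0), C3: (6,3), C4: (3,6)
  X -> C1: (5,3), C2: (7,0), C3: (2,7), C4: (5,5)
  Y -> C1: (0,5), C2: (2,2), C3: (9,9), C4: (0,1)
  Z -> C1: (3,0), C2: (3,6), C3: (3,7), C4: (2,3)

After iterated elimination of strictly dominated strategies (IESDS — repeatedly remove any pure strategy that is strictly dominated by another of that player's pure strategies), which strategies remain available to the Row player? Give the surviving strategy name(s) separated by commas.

W, X, Y

For the Row player, W strictly dominates Z on the remaining columns (C1: 5>3, C2: 9>3, C3: 6>3, C4: 3>2); eliminate Z.
For the Column player, C3 strictly dominates C1 on the remaining rows (W: 3>2, X: 7>3, Y: 9>5); eliminate C1.
Column C2 is eliminated: C3 beats it against every remaining row (W: 3>0, X: 7>0, Y: 9>2).
Among the remaining strategies, none is strictly dominated by another pure strategy of the same player, so the elimination stops.
Surviving strategies — the Row player: {W, X, Y}; the Column player: {C3, C4}.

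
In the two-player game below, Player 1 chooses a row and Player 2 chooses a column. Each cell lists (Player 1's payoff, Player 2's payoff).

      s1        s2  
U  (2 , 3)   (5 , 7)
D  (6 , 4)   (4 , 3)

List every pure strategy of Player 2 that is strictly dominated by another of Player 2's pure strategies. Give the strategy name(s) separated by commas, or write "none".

none

s1 is not dominated — it holds its own against s2 at D (4>3).
s2: no other strategy beats it everywhere (s1 at U (7>3)).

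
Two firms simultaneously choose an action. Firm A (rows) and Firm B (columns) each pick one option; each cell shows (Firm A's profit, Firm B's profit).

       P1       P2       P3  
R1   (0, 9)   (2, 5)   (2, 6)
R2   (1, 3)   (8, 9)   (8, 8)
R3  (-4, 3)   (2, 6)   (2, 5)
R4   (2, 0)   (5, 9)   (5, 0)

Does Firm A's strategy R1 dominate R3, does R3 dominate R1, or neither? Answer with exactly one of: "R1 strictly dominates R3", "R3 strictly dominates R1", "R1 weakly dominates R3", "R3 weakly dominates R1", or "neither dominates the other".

R1 weakly dominates R3

R1's payoffs vs R3's, by Firm B's action — P1: 0>-4, P2: 2=2, P3: 2=2.
R1 is at least as good everywhere and strictly better somewhere (tied only at P2, P3), so R1 weakly but not strictly dominates R3.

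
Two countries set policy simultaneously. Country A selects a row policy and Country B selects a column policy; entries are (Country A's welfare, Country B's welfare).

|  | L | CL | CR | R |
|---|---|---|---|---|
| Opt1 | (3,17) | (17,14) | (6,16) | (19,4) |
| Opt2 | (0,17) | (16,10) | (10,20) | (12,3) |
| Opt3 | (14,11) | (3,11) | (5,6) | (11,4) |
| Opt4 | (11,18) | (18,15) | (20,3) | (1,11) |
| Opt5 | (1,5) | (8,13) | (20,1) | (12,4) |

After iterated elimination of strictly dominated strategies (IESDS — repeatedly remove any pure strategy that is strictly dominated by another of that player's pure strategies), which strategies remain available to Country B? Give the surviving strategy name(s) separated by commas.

Country B's strategy R is strictly dominated by L (Opt1: 17>4, Opt2: 17>3, Opt3: 11>4, Opt4: 18>11, Opt5: 5>4) and is removed.
Country A's strategy Opt1 is strictly dominated by Opt4 (L: 11>3, CL: 18>17, CR: 20>6) and is removed.
For Country A, Opt4 strictly dominates Opt2 on the remaining columns (L: 11>0, CL: 18>16, CR: 20>10); eliminate Opt2.
Country B's strategy CR is strictly dominated by L (Opt3: 11>6, Opt4: 18>3, Opt5: 5>1) and is removed.
Row Opt5 is eliminated: Opt4 beats it against every remaining column (L: 11>1, CL: 18>8).
Among the remaining strategies, none is strictly dominated by another pure strategy of the same player, so the elimination stops.
Surviving strategies — Country A: {Opt3, Opt4}; Country B: {L, CL}.

L, CL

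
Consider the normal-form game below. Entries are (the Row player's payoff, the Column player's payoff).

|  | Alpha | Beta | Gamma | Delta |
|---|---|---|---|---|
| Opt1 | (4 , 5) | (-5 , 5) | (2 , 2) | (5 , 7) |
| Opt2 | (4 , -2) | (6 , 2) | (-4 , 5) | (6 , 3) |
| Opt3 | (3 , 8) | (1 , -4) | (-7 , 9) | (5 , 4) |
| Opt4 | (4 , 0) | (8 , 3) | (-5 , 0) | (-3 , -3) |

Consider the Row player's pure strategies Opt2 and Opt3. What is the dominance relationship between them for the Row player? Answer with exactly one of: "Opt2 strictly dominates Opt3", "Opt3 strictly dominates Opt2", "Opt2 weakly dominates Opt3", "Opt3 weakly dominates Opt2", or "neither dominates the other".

Opt2 strictly dominates Opt3

Compare Opt2 to Opt3 across every action of the Column player: Alpha: 4>3, Beta: 6>1, Gamma: -4>-7, Delta: 6>5.
Every comparison favours Opt2, so Opt2 strictly dominates Opt3.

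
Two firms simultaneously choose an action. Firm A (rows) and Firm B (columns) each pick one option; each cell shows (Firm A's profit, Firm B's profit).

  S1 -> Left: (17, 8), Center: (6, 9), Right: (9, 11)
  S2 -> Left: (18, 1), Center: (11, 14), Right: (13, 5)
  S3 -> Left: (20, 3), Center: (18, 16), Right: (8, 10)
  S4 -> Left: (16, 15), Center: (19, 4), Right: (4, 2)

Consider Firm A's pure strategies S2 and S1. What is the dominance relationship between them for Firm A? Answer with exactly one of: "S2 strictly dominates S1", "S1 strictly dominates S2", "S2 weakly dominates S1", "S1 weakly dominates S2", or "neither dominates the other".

Compare S2 to S1 across each opponent action: Left: 18>17, Center: 11>6, Right: 13>9.
S2 gives a strictly higher payoff against each opponent action, so S2 strictly dominates S1.

S2 strictly dominates S1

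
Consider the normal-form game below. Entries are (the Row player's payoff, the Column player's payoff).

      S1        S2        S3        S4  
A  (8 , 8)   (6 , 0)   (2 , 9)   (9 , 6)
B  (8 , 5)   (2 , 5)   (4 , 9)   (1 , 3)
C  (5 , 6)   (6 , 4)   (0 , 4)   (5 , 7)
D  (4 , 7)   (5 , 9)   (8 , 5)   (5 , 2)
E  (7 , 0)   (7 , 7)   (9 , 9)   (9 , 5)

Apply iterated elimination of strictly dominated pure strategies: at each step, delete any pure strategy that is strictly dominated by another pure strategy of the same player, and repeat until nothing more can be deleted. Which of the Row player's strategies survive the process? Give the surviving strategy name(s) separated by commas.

The Row player's strategy C is strictly dominated by E (S1: 7>5, S2: 7>6, S3: 9>0, S4: 9>5) and is removed.
Row D is eliminated: E beats it against every remaining column (S1: 7>4, S2: 7>5, S3: 9>8, S4: 9>5).
Column S1 is eliminated: S3 beats it against every remaining row (A: 9>8, B: 9>5, E: 9>0).
Row B is eliminated: E beats it against every remaining column (S2: 7>2, S3: 9>4, S4: 9>1).
Column S2 is eliminated: S3 beats it against every remaining row (A: 9>0, E: 9>7).
For the Column player, S3 strictly dominates S4 on the remaining rows (A: 9>6, E: 9>5); eliminate S4.
Row A is eliminated: E beats it against every remaining column (S3: 9>2).
Among the remaining strategies, none is strictly dominated by another pure strategy of the same player, so the elimination stops.
Surviving strategies — the Row player: {E}; the Column player: {S3}.

E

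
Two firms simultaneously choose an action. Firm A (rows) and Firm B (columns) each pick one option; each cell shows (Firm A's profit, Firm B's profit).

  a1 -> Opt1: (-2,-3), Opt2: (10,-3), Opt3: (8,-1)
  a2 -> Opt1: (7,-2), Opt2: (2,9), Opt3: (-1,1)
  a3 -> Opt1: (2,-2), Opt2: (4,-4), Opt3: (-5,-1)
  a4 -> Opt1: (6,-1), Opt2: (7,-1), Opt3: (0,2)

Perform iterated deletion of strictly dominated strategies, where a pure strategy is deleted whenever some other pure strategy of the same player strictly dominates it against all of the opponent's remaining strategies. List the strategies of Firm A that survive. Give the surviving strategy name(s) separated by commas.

Firm A's strategy a3 is strictly dominated by a4 (Opt1: 6>2, Opt2: 7>4, Opt3: 0>-5) and is removed.
For Firm B, Opt3 strictly dominates Opt1 on the remaining rows (a1: -1>-3, a2: 1>-2, a4: 2>-1); eliminate Opt1.
Row a2 is eliminated: a1 beats it against every remaining column (Opt2: 10>2, Opt3: 8>-1).
Row a4 is eliminated: a1 beats it against every remaining column (Opt2: 10>7, Opt3: 8>0).
Column Opt2 is eliminated: Opt3 beats it against every remaining row (a1: -1>-3).
Among the remaining strategies, none is strictly dominated by another pure strategy of the same player, so the elimination stops.
Surviving strategies — Firm A: {a1}; Firm B: {Opt3}.

a1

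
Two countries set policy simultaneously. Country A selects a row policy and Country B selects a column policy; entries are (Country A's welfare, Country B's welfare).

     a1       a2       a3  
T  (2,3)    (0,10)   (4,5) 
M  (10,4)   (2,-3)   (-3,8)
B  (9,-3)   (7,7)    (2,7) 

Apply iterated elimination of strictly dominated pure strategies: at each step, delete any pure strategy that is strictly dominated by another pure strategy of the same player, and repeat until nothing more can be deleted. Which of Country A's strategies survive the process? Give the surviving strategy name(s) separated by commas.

T, B

Country B's strategy a1 is strictly dominated by a3 (T: 5>3, M: 8>4, B: 7>-3) and is removed.
Country A's strategy M is strictly dominated by B (a2: 7>2, a3: 2>-3) and is removed.
Among the remaining strategies, none is strictly dominated by another pure strategy of the same player, so the elimination stops.
Surviving strategies — Country A: {T, B}; Country B: {a2, a3}.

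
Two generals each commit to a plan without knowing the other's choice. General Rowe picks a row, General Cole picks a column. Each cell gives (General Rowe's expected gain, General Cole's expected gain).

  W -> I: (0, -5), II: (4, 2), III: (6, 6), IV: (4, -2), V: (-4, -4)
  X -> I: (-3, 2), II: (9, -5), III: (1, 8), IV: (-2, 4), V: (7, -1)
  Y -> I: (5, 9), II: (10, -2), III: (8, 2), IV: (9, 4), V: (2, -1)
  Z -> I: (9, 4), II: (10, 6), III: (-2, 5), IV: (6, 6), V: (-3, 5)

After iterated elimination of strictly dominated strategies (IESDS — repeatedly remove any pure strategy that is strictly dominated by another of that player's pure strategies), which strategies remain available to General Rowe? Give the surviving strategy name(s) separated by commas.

For General Rowe, Y strictly dominates W on the remaining columns (I: 5>0, II: 10>4, III: 8>6, IV: 9>4, V: 2>-4); eliminate W.
Column V is eliminated: IV beats it against every remaining row (X: 4>-1, Y: 4>-1, Z: 6>5).
For General Rowe, Y strictly dominates X on the remaining columns (I: 5>-3, II: 10>9, III: 8>1, IV: 9>-2); eliminate X.
For General Cole, IV strictly dominates III on the remaining rows (Y: 4>2, Z: 6>5); eliminate III.
Among the remaining strategies, none is strictly dominated by another pure strategy of the same player, so the elimination stops.
Surviving strategies — General Rowe: {Y, Z}; General Cole: {I, II, IV}.

Y, Z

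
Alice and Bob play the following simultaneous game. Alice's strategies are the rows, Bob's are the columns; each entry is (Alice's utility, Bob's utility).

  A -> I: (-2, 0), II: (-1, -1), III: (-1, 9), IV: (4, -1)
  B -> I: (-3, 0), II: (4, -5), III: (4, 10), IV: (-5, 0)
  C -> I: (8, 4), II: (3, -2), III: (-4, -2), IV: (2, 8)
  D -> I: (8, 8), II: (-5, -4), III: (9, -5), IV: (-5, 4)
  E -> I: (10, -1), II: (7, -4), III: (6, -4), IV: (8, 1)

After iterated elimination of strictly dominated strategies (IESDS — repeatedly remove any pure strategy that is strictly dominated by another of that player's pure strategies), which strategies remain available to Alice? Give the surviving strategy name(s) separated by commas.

For Alice, E strictly dominates A on the remaining columns (I: 10>-2, II: 7>-1, III: 6>-1, IV: 8>4); eliminate A.
Alice's strategy B is strictly dominated by E (I: 10>-3, II: 7>4, III: 6>4, IV: 8>-5) and is removed.
For Alice, E strictly dominates C on the remaining columns (I: 10>8, II: 7>3, III: 6>-4, IV: 8>2); eliminate C.
Column II is eliminated: I beats it against every remaining row (D: 8>-4, E: -1>-4).
For Bob, I strictly dominates III on the remaining rows (D: 8>-5, E: -1>-4); eliminate III.
Row D is eliminated: E beats it against every remaining column (I: 10>8, IV: 8>-5).
Bob's strategy I is strictly dominated by IV (E: 1>-1) and is removed.
Among the remaining strategies, none is strictly dominated by another pure strategy of the same player, so the elimination stops.
Surviving strategies — Alice: {E}; Bob: {IV}.

E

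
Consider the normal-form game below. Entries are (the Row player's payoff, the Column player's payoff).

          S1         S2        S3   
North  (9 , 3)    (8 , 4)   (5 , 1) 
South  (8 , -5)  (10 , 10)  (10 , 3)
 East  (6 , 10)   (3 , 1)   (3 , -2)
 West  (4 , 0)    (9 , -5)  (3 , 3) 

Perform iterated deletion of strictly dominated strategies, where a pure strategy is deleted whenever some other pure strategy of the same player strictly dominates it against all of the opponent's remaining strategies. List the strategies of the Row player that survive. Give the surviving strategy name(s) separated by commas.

The Row player's strategy East is strictly dominated by North (S1: 9>6, S2: 8>3, S3: 5>3) and is removed.
The Row player's strategy West is strictly dominated by South (S1: 8>4, S2: 10>9, S3: 10>3) and is removed.
Column S1 is eliminated: S2 beats it against every remaining row (North: 4>3, South: 10>-5).
The Row player's strategy North is strictly dominated by South (S2: 10>8, S3: 10>5) and is removed.
Column S3 is eliminated: S2 beats it against every remaining row (South: 10>3).
Among the remaining strategies, none is strictly dominated by another pure strategy of the same player, so the elimination stops.
Surviving strategies — the Row player: {South}; the Column player: {S2}.

South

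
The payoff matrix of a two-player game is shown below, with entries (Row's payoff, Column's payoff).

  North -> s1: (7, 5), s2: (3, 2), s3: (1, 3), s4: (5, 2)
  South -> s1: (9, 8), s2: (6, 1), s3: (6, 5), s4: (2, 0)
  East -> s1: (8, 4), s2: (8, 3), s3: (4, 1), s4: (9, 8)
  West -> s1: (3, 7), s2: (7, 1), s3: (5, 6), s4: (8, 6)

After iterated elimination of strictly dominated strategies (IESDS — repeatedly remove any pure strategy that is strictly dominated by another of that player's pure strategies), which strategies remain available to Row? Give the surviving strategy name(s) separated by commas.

South, East

Row's strategy North is strictly dominated by East (s1: 8>7, s2: 8>3, s3: 4>1, s4: 9>5) and is removed.
Column's strategy s2 is strictly dominated by s1 (South: 8>1, East: 4>3, West: 7>1) and is removed.
Column s3 is eliminated: s1 beats it against every remaining row (South: 8>5, East: 4>1, West: 7>6).
Row's strategy West is strictly dominated by East (s1: 8>3, s4: 9>8) and is removed.
Among the remaining strategies, none is strictly dominated by another pure strategy of the same player, so the elimination stops.
Surviving strategies — Row: {South, East}; Column: {s1, s4}.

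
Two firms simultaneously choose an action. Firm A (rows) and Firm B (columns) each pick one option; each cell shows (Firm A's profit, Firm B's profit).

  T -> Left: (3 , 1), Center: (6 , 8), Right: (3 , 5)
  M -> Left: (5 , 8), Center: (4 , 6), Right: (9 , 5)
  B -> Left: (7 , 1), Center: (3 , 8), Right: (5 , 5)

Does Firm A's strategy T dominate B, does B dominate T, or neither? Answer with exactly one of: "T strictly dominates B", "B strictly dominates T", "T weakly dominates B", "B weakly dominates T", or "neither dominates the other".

T's payoffs vs B's, by Firm B's action — Left: 3<7, Center: 6>3, Right: 3<5.
T does better at Center but worse at Left, Right; neither strategy dominates the other.

neither dominates the other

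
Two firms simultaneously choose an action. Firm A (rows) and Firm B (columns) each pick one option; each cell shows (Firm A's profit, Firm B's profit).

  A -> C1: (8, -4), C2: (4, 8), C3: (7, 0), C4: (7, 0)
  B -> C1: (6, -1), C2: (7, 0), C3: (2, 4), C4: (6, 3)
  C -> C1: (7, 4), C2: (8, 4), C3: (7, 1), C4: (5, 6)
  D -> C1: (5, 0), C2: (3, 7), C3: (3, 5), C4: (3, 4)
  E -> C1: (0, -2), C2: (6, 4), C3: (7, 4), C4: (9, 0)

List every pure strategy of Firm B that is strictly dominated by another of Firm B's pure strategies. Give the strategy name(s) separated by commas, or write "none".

C1

C4 strictly dominates C1 — A: 0>-4, B: 3>-1, C: 6>4, D: 4>0, E: 0>-2.
C2: no other strategy beats it everywhere (C1 at A (8>-4); C3 at A (8>0); C4 at A (8>0)).
C3: no other strategy beats it everywhere (C1 at A (0>-4); C2 at B (4>0); C4 at A (0=0)).
C4: no other strategy beats it everywhere (C1 at A (0>-4); C2 at B (3>0); C3 at A (0=0)).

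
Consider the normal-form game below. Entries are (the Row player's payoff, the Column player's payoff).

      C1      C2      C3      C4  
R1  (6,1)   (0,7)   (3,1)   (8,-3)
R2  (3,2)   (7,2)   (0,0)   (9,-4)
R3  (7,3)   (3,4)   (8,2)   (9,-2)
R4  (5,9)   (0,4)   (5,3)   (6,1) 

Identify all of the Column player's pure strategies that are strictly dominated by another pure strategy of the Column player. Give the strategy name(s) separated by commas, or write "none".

C3, C4

Nothing dominates C1: C2 at R2 (2=2); C3 at R1 (1=1); C4 at R1 (1>-3).
Nothing dominates C2: C1 at R1 (7>1); C3 at R1 (7>1); C4 at R1 (7>-3).
C2 strictly dominates C3 — R1: 7>1, R2: 2>0, R3: 4>2, R4: 4>3.
C1 strictly dominates C4 — R1: 1>-3, R2: 2>-4, R3: 3>-2, R4: 9>1.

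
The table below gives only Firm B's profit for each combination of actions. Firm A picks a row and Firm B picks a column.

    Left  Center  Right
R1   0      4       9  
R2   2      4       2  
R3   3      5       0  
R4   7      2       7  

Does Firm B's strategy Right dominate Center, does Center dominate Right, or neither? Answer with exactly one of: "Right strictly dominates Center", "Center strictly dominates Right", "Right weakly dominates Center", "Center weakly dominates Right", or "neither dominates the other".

Right's payoffs vs Center's, by Firm A's action — R1: 9>4, R2: 2<4, R3: 0<5, R4: 7>2.
Right does better at R1, R4 but worse at R2, R3; neither strategy dominates the other.

neither dominates the other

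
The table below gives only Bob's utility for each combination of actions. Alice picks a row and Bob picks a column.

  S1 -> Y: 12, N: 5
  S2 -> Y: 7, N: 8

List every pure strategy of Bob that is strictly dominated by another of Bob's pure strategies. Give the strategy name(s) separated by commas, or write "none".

none

Y is not dominated — it holds its own against N at S1 (12>5).
N: no other strategy beats it everywhere (Y at S2 (8>7)).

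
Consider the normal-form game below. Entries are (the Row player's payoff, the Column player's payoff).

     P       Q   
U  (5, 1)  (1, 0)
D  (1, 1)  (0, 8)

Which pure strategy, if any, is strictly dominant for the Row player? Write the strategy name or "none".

U

U vs D: P: 5>1, Q: 1>0.
U strictly beats every other strategy against every opponent action, so it is strictly dominant.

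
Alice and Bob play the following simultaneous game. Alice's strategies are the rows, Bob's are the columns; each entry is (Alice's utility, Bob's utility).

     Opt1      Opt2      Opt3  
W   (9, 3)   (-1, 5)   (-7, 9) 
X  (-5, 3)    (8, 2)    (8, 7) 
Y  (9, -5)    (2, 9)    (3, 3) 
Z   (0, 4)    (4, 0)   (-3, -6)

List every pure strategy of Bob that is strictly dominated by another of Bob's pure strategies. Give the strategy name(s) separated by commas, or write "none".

none

Opt1: no other strategy beats it everywhere (Opt2 at X (3>2); Opt3 at Z (4>-6)).
Opt2: no other strategy beats it everywhere (Opt1 at W (5>3); Opt3 at Y (9>3)).
Opt3 is not dominated — it holds its own against Opt1 at W (9>3); Opt2 at W (9>5).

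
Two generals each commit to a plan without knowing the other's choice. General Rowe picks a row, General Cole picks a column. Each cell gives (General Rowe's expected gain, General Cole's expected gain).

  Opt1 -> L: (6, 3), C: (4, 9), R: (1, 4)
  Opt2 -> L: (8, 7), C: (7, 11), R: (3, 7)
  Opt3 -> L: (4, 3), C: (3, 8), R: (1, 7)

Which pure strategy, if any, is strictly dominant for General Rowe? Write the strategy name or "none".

Opt2 vs Opt1: L: 8>6, C: 7>4, R: 3>1.
Opt2 vs Opt3: L: 8>4, C: 7>3, R: 3>1.
Opt2 strictly beats every other strategy against every opponent action, so it is strictly dominant.

Opt2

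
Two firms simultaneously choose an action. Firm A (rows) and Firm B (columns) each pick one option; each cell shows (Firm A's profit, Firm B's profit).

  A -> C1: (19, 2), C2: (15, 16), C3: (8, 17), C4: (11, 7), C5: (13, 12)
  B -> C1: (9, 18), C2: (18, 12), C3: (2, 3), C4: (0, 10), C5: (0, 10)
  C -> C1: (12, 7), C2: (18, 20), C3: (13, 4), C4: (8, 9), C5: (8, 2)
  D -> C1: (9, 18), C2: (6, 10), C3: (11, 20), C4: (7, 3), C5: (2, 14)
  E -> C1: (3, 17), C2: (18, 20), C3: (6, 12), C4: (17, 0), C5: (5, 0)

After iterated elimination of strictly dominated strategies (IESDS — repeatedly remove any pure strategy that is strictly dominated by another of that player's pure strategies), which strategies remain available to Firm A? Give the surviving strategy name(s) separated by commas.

A, B, C, E

For Firm A, C strictly dominates D on the remaining columns (C1: 12>9, C2: 18>6, C3: 13>11, C4: 8>7, C5: 8>2); eliminate D.
For Firm B, C2 strictly dominates C4 on the remaining rows (A: 16>7, B: 12>10, C: 20>9, E: 20>0); eliminate C4.
For Firm B, C2 strictly dominates C5 on the remaining rows (A: 16>12, B: 12>10, C: 20>2, E: 20>0); eliminate C5.
Among the remaining strategies, none is strictly dominated by another pure strategy of the same player, so the elimination stops.
Surviving strategies — Firm A: {A, B, C, E}; Firm B: {C1, C2, C3}.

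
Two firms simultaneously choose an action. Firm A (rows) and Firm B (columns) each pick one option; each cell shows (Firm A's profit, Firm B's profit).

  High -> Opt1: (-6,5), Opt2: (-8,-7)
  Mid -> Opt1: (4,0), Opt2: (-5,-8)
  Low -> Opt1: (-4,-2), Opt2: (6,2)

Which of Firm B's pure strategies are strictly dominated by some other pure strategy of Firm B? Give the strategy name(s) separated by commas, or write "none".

Nothing dominates Opt1: Opt2 at High (5>-7).
Opt2 is not dominated — it holds its own against Opt1 at Low (2>-2).

none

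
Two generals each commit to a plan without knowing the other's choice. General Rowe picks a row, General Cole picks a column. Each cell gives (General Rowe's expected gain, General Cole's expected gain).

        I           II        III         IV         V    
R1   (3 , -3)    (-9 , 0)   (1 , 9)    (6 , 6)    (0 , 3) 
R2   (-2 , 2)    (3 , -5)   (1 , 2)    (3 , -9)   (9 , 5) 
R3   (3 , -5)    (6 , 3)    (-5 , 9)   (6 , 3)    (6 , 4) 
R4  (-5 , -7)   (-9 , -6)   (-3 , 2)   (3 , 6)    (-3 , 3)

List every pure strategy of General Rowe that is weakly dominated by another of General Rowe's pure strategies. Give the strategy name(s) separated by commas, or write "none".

R1 is not dominated — it holds its own against R2 at I (3>-2); R3 at III (1>-5); R4 at I (3>-5).
R2 is not dominated — it holds its own against R1 at II (3>-9); R3 at III (1>-5); R4 at I (-2>-5).
Nothing dominates R3: R1 at II (6>-9); R2 at I (3>-2); R4 at I (3>-5).
R1 weakly dominates R4 — I: 3>-5, II: -9=-9, III: 1>-3, IV: 6>3, V: 0>-3.

R4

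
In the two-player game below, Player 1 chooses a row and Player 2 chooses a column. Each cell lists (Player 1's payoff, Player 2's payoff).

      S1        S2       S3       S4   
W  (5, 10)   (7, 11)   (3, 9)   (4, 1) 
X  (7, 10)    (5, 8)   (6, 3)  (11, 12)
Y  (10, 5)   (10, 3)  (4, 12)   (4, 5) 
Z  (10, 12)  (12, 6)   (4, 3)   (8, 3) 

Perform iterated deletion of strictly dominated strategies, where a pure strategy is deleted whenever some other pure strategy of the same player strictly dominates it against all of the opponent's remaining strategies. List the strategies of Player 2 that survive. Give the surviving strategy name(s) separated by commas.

For Player 1, Z strictly dominates W on the remaining columns (S1: 10>5, S2: 12>7, S3: 4>3, S4: 8>4); eliminate W.
Column S2 is eliminated: S1 beats it against every remaining row (X: 10>8, Y: 5>3, Z: 12>6).
Among the remaining strategies, none is strictly dominated by another pure strategy of the same player, so the elimination stops.
Surviving strategies — Player 1: {X, Y, Z}; Player 2: {S1, S3, S4}.

S1, S3, S4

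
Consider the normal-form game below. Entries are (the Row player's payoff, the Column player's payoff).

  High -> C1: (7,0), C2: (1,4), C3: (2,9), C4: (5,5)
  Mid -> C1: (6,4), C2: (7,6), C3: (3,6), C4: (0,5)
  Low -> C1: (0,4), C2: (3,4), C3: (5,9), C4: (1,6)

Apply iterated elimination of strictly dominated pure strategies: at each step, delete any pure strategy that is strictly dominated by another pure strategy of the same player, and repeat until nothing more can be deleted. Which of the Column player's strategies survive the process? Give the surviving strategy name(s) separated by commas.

C2, C3

For the Column player, C3 strictly dominates C1 on the remaining rows (High: 9>0, Mid: 6>4, Low: 9>4); eliminate C1.
For the Column player, C3 strictly dominates C4 on the remaining rows (High: 9>5, Mid: 6>5, Low: 9>6); eliminate C4.
Row High is eliminated: Mid beats it against every remaining column (C2: 7>1, C3: 3>2).
Among the remaining strategies, none is strictly dominated by another pure strategy of the same player, so the elimination stops.
Surviving strategies — the Row player: {Mid, Low}; the Column player: {C2, C3}.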